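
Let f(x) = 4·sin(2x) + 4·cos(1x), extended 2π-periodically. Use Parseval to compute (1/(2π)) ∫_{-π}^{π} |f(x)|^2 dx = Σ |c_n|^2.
Σ |c_n|^2 = 16

Expand |f|^2 and use orthogonality of {sin(nx), cos(mx)} on [-π, π]:
  ∫_{-π}^{π} sin(nx)^2 dx = π, ∫ cos(mx)^2 dx = π, and cross terms integrate to 0.
So ∫_{-π}^{π} f(x)^2 dx = 4^2 · π + 4^2 · π = (16 + 16)π.
Divide by 2π: (16 + 16)/2 = 16.
By Parseval, this equals Σ |c_n|^2.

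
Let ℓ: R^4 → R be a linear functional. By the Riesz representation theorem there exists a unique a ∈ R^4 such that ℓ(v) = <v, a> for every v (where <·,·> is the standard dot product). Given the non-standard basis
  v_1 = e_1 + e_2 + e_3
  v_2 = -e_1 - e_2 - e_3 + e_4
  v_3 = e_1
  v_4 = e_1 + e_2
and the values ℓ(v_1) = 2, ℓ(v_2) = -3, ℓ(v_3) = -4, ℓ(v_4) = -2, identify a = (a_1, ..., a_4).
a = (-4, 2, 4, -1)

Write a = (a_1, ..., a_4) in the standard basis. For each basis vector v_i, ℓ(v_i) = <v_i, a> is a linear equation in the a_j's. Collect the n equations into a matrix system V a = ℓ, where row i of V is v_i (expressed in the standard basis). Since V is invertible (lower-triangular with 1s on the diagonal, up to permutation), solve by back-substitution:
  V =
[[1, 1, 1, 0],
 [-1, -1, -1, 1],
 [1, 0, 0, 0],
 [1, 1, 0, 0]]
  V a = (2, -3, -4, -2)
Solving gives a = (-4, 2, 4, -1).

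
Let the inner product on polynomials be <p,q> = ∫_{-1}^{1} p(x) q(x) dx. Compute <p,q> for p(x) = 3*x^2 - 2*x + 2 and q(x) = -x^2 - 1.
<p,q> = -128/15

Expand the product: p(x)·q(x) = -3*x^4 + 2*x^3 - 5*x^2 + 2*x - 2.
∫_{-1}^{1} of each monomial x^k gives [2/(k+1) if k even, 0 if k odd]. Integrating term-by-term (or equivalently evaluating the antiderivative F(x) = -3*x^5/5 + x^4/2 - 5*x^3/3 + x^2 - 2*x at the endpoints):
  F(1) − F(−1) = -83/30 − (173/30) = -128/15.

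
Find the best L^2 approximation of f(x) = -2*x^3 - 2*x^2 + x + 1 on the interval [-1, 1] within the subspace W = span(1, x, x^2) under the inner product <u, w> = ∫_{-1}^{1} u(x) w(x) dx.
g(x) = -2*x^2 - x/5 + 1

The best approximation g ∈ W is the orthogonal projection of f onto W. Writing g = a_0 + a_1 x + a_2 x^2, the coefficients solve the normal equations G · a = b where
  G_{ij} = <φ_i, φ_j> and b_i = <f, φ_i>, with φ_0 = 1, φ_1 = x, φ_2 = x^2.
G =
  [2, 0, 2/3]
  [0, 2/3, 0]
  [2/3, 0, 2/5],
b = (2/3, -2/15, -2/15).
Solving gives a_0 = 1, a_1 = -1/5, a_2 = -2, so
  g(x) = -2*x^2 - x/5 + 1.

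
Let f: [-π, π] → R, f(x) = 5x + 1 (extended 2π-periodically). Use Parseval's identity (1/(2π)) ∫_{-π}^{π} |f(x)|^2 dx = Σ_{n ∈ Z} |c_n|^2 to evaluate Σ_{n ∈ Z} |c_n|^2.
Σ |c_n|^2 = 25π^2/3 + 1

Expand and integrate term by term over [-π, π]:
  ∫ (5x)^2 dx = 25·(2π^3/3); ∫ 2·5·(1)·x dx = 0 (odd integrand); ∫ 1^2 dx = 1·2π.
So (1/(2π)) ∫_{-π}^{π} (5x + 1)^2 dx = 25π^2/3 + 1 = 25π^2/3 + 1.
Parseval ⇒ Σ |c_n|^2 = 25π^2/3 + 1.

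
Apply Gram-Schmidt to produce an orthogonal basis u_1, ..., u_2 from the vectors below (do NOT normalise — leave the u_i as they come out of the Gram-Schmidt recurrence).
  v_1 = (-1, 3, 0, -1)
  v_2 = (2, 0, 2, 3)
Orthogonal basis:
  u_1 = (-1, 3, 0, -1)
  u_2 = (17/11, 15/11, 2, 28/11)

Apply the Gram-Schmidt recurrence
  u_1 = v_1
  u_i = v_i − Σ_{j<i} ((v_i · u_j) / (u_j · u_j)) · u_j.

Step by step this gives:
  u_1 = (-1, 3, 0, -1)
  u_2 = (17/11, 15/11, 2, 28/11)

Orthogonality check:
  u_2 · u_1 = 0 (should be 0)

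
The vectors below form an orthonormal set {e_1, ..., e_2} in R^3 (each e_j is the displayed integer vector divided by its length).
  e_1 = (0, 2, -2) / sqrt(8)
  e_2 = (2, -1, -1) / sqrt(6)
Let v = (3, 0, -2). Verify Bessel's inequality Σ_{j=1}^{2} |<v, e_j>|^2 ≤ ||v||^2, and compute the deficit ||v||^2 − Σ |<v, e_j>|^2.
Σ |<v, e_j>|^2 = 38/3; ||v||^2 = 13; deficit = 1/3

Write each e_j = u_j / sqrt(<u_j, u_j>) where u_j is the displayed integer vector. Then <v, e_j> = <v, u_j> / sqrt(<u_j, u_j>), so |<v, e_j>|^2 = <v, u_j>^2 / <u_j, u_j>.
Coefficients: <v, e_1> = 4/sqrt(8), <v, e_2> = 8/sqrt(6).
Square and sum: Σ |<v, e_j>|^2 = 38/3.
Compute ||v||^2 = v·v = 13.
Deficit = 13 − 38/3 = 1/3 ≥ 0, confirming Bessel's inequality. (The deficit equals ||v − Σ <v,e_j> e_j||^2, the squared distance from v to span{e_j}.)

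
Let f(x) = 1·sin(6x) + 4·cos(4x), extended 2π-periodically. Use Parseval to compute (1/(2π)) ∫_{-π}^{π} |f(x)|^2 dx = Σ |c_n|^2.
Σ |c_n|^2 = 17/2

Expand |f|^2 and use orthogonality of {sin(nx), cos(mx)} on [-π, π]:
  ∫_{-π}^{π} sin(nx)^2 dx = π, ∫ cos(mx)^2 dx = π, and cross terms integrate to 0.
So ∫_{-π}^{π} f(x)^2 dx = 1^2 · π + 4^2 · π = (1 + 16)π.
Divide by 2π: (1 + 16)/2 = 17/2.
By Parseval, this equals Σ |c_n|^2.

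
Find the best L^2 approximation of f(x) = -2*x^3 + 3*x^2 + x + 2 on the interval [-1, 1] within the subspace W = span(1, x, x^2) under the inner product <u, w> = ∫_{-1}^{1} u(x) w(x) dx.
g(x) = 3*x^2 - x/5 + 2

The best approximation g ∈ W is the orthogonal projection of f onto W. Writing g = a_0 + a_1 x + a_2 x^2, the coefficients solve the normal equations G · a = b where
  G_{ij} = <φ_i, φ_j> and b_i = <f, φ_i>, with φ_0 = 1, φ_1 = x, φ_2 = x^2.
G =
  [2, 0, 2/3]
  [0, 2/3, 0]
  [2/3, 0, 2/5],
b = (6, -2/15, 38/15).
Solving gives a_0 = 2, a_1 = -1/5, a_2 = 3, so
  g(x) = 3*x^2 - x/5 + 2.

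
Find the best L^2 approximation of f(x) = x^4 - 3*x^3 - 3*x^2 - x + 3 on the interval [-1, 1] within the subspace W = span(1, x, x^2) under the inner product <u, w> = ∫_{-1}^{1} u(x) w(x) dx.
g(x) = -15*x^2/7 - 14*x/5 + 102/35

The best approximation g ∈ W is the orthogonal projection of f onto W. Writing g = a_0 + a_1 x + a_2 x^2, the coefficients solve the normal equations G · a = b where
  G_{ij} = <φ_i, φ_j> and b_i = <f, φ_i>, with φ_0 = 1, φ_1 = x, φ_2 = x^2.
G =
  [2, 0, 2/3]
  [0, 2/3, 0]
  [2/3, 0, 2/5],
b = (22/5, -28/15, 38/35).
Solving gives a_0 = 102/35, a_1 = -14/5, a_2 = -15/7, so
  g(x) = -15*x^2/7 - 14*x/5 + 102/35.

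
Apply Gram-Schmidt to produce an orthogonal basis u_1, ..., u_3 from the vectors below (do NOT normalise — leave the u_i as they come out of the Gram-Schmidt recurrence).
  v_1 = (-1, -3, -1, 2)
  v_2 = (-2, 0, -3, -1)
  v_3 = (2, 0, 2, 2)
Orthogonal basis:
  u_1 = (-1, -3, -1, 2)
  u_2 = (-9/5, 3/5, -14/5, -7/5)
  u_3 = (26/67, 36/67, -34/67, 50/67)

Apply the Gram-Schmidt recurrence
  u_1 = v_1
  u_i = v_i − Σ_{j<i} ((v_i · u_j) / (u_j · u_j)) · u_j.

Step by step this gives:
  u_1 = (-1, -3, -1, 2)
  u_2 = (-9/5, 3/5, -14/5, -7/5)
  u_3 = (26/67, 36/67, -34/67, 50/67)

Orthogonality check:
  u_2 · u_1 = 0 (should be 0)
  u_3 · u_1 = 0 (should be 0)
  u_3 · u_2 = 0 (should be 0)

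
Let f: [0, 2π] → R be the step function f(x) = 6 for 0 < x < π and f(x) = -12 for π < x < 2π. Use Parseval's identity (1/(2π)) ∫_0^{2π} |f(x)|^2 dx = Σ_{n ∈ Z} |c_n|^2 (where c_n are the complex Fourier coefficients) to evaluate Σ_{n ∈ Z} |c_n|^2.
Σ |c_n|^2 = 90

Parseval equates the L^2 energy of f (normalised by 1/(2π)) with the ℓ^2 sum of its Fourier coefficients: (1/(2π)) ∫_0^{2π} |f|^2 = Σ |c_n|^2.
Compute the left side: (1/(2π)) [∫_0^π 6^2 dx + ∫_π^{2π} (-12)^2 dx] = (1/(2π)) · (36π + 144π) = (36 + 144)/2 = 90.
So Σ_{n ∈ Z} |c_n|^2 = 90.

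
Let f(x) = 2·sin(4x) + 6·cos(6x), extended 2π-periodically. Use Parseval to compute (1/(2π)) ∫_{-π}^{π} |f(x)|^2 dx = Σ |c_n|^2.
Σ |c_n|^2 = 20

Expand |f|^2 and use orthogonality of {sin(nx), cos(mx)} on [-π, π]:
  ∫_{-π}^{π} sin(nx)^2 dx = π, ∫ cos(mx)^2 dx = π, and cross terms integrate to 0.
So ∫_{-π}^{π} f(x)^2 dx = 2^2 · π + 6^2 · π = (4 + 36)π.
Divide by 2π: (4 + 36)/2 = 20.
By Parseval, this equals Σ |c_n|^2.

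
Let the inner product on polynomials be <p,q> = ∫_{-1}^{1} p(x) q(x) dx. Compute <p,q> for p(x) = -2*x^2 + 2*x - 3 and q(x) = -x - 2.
<p,q> = 40/3

Expand the product: p(x)·q(x) = 2*x^3 + 2*x^2 - x + 6.
∫_{-1}^{1} of each monomial x^k gives [2/(k+1) if k even, 0 if k odd]. Integrating term-by-term (or equivalently evaluating the antiderivative F(x) = x^4/2 + 2*x^3/3 - x^2/2 + 6*x at the endpoints):
  F(1) − F(−1) = 20/3 − (-20/3) = 40/3.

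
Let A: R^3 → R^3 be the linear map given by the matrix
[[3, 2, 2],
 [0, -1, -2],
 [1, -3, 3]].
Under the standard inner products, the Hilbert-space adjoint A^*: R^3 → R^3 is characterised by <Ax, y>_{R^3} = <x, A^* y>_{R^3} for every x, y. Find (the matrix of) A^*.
A^* = A^T =
[[3, 0, 1],
 [2, -1, -3],
 [2, -2, 3]]

For real matrices with standard dot products, the defining identity <Ax, y> = <x, A^* y> gives (Ax)^T y = x^T (A^*) y, i.e. x^T A^T y = x^T (A^*) y. Since this holds for all x, y, we must have A^* = A^T. Therefore
A^* =
[[3, 0, 1],
 [2, -1, -3],
 [2, -2, 3]].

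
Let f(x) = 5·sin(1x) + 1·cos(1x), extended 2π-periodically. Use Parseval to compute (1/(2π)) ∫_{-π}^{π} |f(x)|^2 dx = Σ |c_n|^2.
Σ |c_n|^2 = 13

Expand |f|^2 and use orthogonality of {sin(nx), cos(mx)} on [-π, π]:
  ∫_{-π}^{π} sin(nx)^2 dx = π, ∫ cos(mx)^2 dx = π, and cross terms integrate to 0.
So ∫_{-π}^{π} f(x)^2 dx = 5^2 · π + 1^2 · π = (25 + 1)π.
Divide by 2π: (25 + 1)/2 = 13.
By Parseval, this equals Σ |c_n|^2.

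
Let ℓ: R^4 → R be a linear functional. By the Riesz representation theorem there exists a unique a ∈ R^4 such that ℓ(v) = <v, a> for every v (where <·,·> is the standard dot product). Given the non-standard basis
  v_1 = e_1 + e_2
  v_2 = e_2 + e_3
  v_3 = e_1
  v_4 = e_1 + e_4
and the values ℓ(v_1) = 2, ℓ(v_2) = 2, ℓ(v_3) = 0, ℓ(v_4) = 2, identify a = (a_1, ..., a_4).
a = (0, 2, 0, 2)

Write a = (a_1, ..., a_4) in the standard basis. For each basis vector v_i, ℓ(v_i) = <v_i, a> is a linear equation in the a_j's. Collect the n equations into a matrix system V a = ℓ, where row i of V is v_i (expressed in the standard basis). Since V is invertible (lower-triangular with 1s on the diagonal, up to permutation), solve by back-substitution:
  V =
[[1, 1, 0, 0],
 [0, 1, 1, 0],
 [1, 0, 0, 0],
 [1, 0, 0, 1]]
  V a = (2, 2, 0, 2)
Solving gives a = (0, 2, 0, 2).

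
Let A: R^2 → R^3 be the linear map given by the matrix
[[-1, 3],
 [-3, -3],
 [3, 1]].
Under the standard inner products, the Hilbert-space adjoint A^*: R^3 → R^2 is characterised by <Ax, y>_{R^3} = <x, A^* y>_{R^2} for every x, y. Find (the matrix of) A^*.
A^* = A^T =
[[-1, -3, 3],
 [3, -3, 1]]

For real matrices with standard dot products, the defining identity <Ax, y> = <x, A^* y> gives (Ax)^T y = x^T (A^*) y, i.e. x^T A^T y = x^T (A^*) y. Since this holds for all x, y, we must have A^* = A^T. Therefore
A^* =
[[-1, -3, 3],
 [3, -3, 1]].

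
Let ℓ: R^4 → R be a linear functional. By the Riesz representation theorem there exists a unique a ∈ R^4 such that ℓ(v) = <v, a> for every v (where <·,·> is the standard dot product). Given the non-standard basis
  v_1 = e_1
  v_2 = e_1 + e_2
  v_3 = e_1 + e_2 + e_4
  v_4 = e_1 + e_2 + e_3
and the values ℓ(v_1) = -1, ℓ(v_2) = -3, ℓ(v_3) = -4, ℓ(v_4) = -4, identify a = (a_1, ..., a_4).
a = (-1, -2, -1, -1)

Write a = (a_1, ..., a_4) in the standard basis. For each basis vector v_i, ℓ(v_i) = <v_i, a> is a linear equation in the a_j's. Collect the n equations into a matrix system V a = ℓ, where row i of V is v_i (expressed in the standard basis). Since V is invertible (lower-triangular with 1s on the diagonal, up to permutation), solve by back-substitution:
  V =
[[1, 0, 0, 0],
 [1, 1, 0, 0],
 [1, 1, 0, 1],
 [1, 1, 1, 0]]
  V a = (-1, -3, -4, -4)
Solving gives a = (-1, -2, -1, -1).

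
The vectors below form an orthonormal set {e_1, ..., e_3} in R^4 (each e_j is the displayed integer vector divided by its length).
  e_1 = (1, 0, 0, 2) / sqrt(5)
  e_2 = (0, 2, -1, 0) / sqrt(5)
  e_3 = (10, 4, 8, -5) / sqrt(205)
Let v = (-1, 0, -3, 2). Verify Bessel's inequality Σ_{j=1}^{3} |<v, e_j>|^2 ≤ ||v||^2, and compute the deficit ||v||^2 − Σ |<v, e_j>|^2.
Σ |<v, e_j>|^2 = 2674/205; ||v||^2 = 14; deficit = 196/205

Write each e_j = u_j / sqrt(<u_j, u_j>) where u_j is the displayed integer vector. Then <v, e_j> = <v, u_j> / sqrt(<u_j, u_j>), so |<v, e_j>|^2 = <v, u_j>^2 / <u_j, u_j>.
Coefficients: <v, e_1> = 3/sqrt(5), <v, e_2> = 3/sqrt(5), <v, e_3> = -44/sqrt(205).
Square and sum: Σ |<v, e_j>|^2 = 2674/205.
Compute ||v||^2 = v·v = 14.
Deficit = 14 − 2674/205 = 196/205 ≥ 0, confirming Bessel's inequality. (The deficit equals ||v − Σ <v,e_j> e_j||^2, the squared distance from v to span{e_j}.)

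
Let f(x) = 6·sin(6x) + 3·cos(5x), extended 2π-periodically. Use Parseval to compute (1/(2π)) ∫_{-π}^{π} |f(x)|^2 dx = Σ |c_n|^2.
Σ |c_n|^2 = 45/2

Expand |f|^2 and use orthogonality of {sin(nx), cos(mx)} on [-π, π]:
  ∫_{-π}^{π} sin(nx)^2 dx = π, ∫ cos(mx)^2 dx = π, and cross terms integrate to 0.
So ∫_{-π}^{π} f(x)^2 dx = 6^2 · π + 3^2 · π = (36 + 9)π.
Divide by 2π: (36 + 9)/2 = 45/2.
By Parseval, this equals Σ |c_n|^2.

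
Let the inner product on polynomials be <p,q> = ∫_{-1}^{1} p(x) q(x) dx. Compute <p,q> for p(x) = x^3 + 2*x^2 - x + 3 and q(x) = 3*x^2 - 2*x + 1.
<p,q> = 244/15

Expand the product: p(x)·q(x) = 3*x^5 + 4*x^4 - 6*x^3 + 13*x^2 - 7*x + 3.
∫_{-1}^{1} of each monomial x^k gives [2/(k+1) if k even, 0 if k odd]. Integrating term-by-term (or equivalently evaluating the antiderivative F(x) = x^6/2 + 4*x^5/5 - 3*x^4/2 + 13*x^3/3 - 7*x^2/2 + 3*x at the endpoints):
  F(1) − F(−1) = 109/30 − (-379/30) = 244/15.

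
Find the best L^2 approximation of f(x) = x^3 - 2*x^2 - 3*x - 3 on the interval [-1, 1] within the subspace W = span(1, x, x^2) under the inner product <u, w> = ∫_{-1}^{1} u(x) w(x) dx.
g(x) = -2*x^2 - 12*x/5 - 3

The best approximation g ∈ W is the orthogonal projection of f onto W. Writing g = a_0 + a_1 x + a_2 x^2, the coefficients solve the normal equations G · a = b where
  G_{ij} = <φ_i, φ_j> and b_i = <f, φ_i>, with φ_0 = 1, φ_1 = x, φ_2 = x^2.
G =
  [2, 0, 2/3]
  [0, 2/3, 0]
  [2/3, 0, 2/5],
b = (-22/3, -8/5, -14/5).
Solving gives a_0 = -3, a_1 = -12/5, a_2 = -2, so
  g(x) = -2*x^2 - 12*x/5 - 3.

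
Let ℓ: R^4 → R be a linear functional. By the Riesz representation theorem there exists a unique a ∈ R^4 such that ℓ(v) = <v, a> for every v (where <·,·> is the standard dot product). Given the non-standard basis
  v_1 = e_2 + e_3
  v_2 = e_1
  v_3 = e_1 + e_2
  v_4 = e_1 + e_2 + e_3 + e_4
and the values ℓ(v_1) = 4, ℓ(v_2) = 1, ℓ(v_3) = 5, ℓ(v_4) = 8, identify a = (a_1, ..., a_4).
a = (1, 4, 0, 3)

Write a = (a_1, ..., a_4) in the standard basis. For each basis vector v_i, ℓ(v_i) = <v_i, a> is a linear equation in the a_j's. Collect the n equations into a matrix system V a = ℓ, where row i of V is v_i (expressed in the standard basis). Since V is invertible (lower-triangular with 1s on the diagonal, up to permutation), solve by back-substitution:
  V =
[[0, 1, 1, 0],
 [1, 0, 0, 0],
 [1, 1, 0, 0],
 [1, 1, 1, 1]]
  V a = (4, 1, 5, 8)
Solving gives a = (1, 4, 0, 3).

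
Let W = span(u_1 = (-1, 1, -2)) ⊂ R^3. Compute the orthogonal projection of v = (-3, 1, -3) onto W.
proj_W(v) = (-5/3, 5/3, -10/3)

Set up U = [u_1 | ... | u_1] ∈ R^(3×1). The projector onto W = col(U) is P = U (U^T U)^(-1) U^T.
Compute U^T U =
  [6],
and U^T v = (10).
Solve U^T U · c = U^T v for the coefficients: c = (5/3). The projection is proj_W(v) = U c.
Check: (v - proj_W(v)) · u_1 = 0  (should be 0).
Result: proj_W(v) = (-5/3, 5/3, -10/3).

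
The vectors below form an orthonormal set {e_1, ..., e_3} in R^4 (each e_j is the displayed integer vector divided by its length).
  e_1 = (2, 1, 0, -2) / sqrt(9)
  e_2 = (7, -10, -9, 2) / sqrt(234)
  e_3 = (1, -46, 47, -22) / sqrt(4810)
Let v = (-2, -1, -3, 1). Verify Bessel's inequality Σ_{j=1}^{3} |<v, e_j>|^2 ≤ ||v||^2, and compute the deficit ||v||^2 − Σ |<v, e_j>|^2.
Σ |<v, e_j>|^2 = 2046/185; ||v||^2 = 15; deficit = 729/185

Write each e_j = u_j / sqrt(<u_j, u_j>) where u_j is the displayed integer vector. Then <v, e_j> = <v, u_j> / sqrt(<u_j, u_j>), so |<v, e_j>|^2 = <v, u_j>^2 / <u_j, u_j>.
Coefficients: <v, e_1> = -7/sqrt(9), <v, e_2> = 25/sqrt(234), <v, e_3> = -119/sqrt(4810).
Square and sum: Σ |<v, e_j>|^2 = 2046/185.
Compute ||v||^2 = v·v = 15.
Deficit = 15 − 2046/185 = 729/185 ≥ 0, confirming Bessel's inequality. (The deficit equals ||v − Σ <v,e_j> e_j||^2, the squared distance from v to span{e_j}.)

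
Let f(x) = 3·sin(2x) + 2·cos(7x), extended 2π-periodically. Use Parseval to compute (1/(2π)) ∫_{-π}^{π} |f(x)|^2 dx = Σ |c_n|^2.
Σ |c_n|^2 = 13/2

Expand |f|^2 and use orthogonality of {sin(nx), cos(mx)} on [-π, π]:
  ∫_{-π}^{π} sin(nx)^2 dx = π, ∫ cos(mx)^2 dx = π, and cross terms integrate to 0.
So ∫_{-π}^{π} f(x)^2 dx = 3^2 · π + 2^2 · π = (9 + 4)π.
Divide by 2π: (9 + 4)/2 = 13/2.
By Parseval, this equals Σ |c_n|^2.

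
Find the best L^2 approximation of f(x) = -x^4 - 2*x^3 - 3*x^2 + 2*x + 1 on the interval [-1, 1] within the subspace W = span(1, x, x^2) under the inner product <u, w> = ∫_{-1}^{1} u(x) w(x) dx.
g(x) = -27*x^2/7 + 4*x/5 + 38/35

The best approximation g ∈ W is the orthogonal projection of f onto W. Writing g = a_0 + a_1 x + a_2 x^2, the coefficients solve the normal equations G · a = b where
  G_{ij} = <φ_i, φ_j> and b_i = <f, φ_i>, with φ_0 = 1, φ_1 = x, φ_2 = x^2.
G =
  [2, 0, 2/3]
  [0, 2/3, 0]
  [2/3, 0, 2/5],
b = (-2/5, 8/15, -86/105).
Solving gives a_0 = 38/35, a_1 = 4/5, a_2 = -27/7, so
  g(x) = -27*x^2/7 + 4*x/5 + 38/35.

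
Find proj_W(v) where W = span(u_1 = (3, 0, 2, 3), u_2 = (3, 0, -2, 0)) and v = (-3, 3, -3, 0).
proj_W(v) = (-57/29, 0, -42/29, -60/29)

Set up U = [u_1 | ... | u_2] ∈ R^(4×2). The projector onto W = col(U) is P = U (U^T U)^(-1) U^T.
Compute U^T U =
  [22, 5]
  [5, 13],
and U^T v = (-15, -3).
Solve U^T U · c = U^T v for the coefficients: c = (-20/29, 1/29). The projection is proj_W(v) = U c.
Check: (v - proj_W(v)) · u_1 = 0  (should be 0).
Check: (v - proj_W(v)) · u_2 = 0  (should be 0).
Result: proj_W(v) = (-57/29, 0, -42/29, -60/29).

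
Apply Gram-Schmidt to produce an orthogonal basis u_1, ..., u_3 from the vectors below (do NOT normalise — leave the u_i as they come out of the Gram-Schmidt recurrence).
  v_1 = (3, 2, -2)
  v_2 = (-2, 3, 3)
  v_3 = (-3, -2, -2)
Orthogonal basis:
  u_1 = (3, 2, -2)
  u_2 = (-16/17, 63/17, 39/17)
  u_3 = (-24/13, 10/13, -2)

Apply the Gram-Schmidt recurrence
  u_1 = v_1
  u_i = v_i − Σ_{j<i} ((v_i · u_j) / (u_j · u_j)) · u_j.

Step by step this gives:
  u_1 = (3, 2, -2)
  u_2 = (-16/17, 63/17, 39/17)
  u_3 = (-24/13, 10/13, -2)

Orthogonality check:
  u_2 · u_1 = 0 (should be 0)
  u_3 · u_1 = 0 (should be 0)
  u_3 · u_2 = 0 (should be 0)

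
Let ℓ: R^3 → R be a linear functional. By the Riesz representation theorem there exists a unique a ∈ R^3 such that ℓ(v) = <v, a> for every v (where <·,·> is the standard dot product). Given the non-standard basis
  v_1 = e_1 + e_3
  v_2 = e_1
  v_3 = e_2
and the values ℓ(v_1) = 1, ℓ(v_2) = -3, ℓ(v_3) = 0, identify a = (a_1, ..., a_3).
a = (-3, 0, 4)

Write a = (a_1, ..., a_3) in the standard basis. For each basis vector v_i, ℓ(v_i) = <v_i, a> is a linear equation in the a_j's. Collect the n equations into a matrix system V a = ℓ, where row i of V is v_i (expressed in the standard basis). Since V is invertible (lower-triangular with 1s on the diagonal, up to permutation), solve by back-substitution:
  V =
[[1, 0, 1],
 [1, 0, 0],
 [0, 1, 0]]
  V a = (1, -3, 0)
Solving gives a = (-3, 0, 4).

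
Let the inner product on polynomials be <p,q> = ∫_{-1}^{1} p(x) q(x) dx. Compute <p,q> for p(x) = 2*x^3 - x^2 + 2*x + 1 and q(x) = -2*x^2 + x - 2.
<p,q> = -16/15

Expand the product: p(x)·q(x) = -4*x^5 + 4*x^4 - 9*x^3 + 2*x^2 - 3*x - 2.
∫_{-1}^{1} of each monomial x^k gives [2/(k+1) if k even, 0 if k odd]. Integrating term-by-term (or equivalently evaluating the antiderivative F(x) = -2*x^6/3 + 4*x^5/5 - 9*x^4/4 + 2*x^3/3 - 3*x^2/2 - 2*x at the endpoints):
  F(1) − F(−1) = -99/20 − (-233/60) = -16/15.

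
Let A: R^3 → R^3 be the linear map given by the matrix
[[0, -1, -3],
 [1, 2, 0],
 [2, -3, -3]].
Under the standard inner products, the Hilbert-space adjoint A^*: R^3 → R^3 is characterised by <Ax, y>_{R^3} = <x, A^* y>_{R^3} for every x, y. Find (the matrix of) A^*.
A^* = A^T =
[[0, 1, 2],
 [-1, 2, -3],
 [-3, 0, -3]]

For real matrices with standard dot products, the defining identity <Ax, y> = <x, A^* y> gives (Ax)^T y = x^T (A^*) y, i.e. x^T A^T y = x^T (A^*) y. Since this holds for all x, y, we must have A^* = A^T. Therefore
A^* =
[[0, 1, 2],
 [-1, 2, -3],
 [-3, 0, -3]].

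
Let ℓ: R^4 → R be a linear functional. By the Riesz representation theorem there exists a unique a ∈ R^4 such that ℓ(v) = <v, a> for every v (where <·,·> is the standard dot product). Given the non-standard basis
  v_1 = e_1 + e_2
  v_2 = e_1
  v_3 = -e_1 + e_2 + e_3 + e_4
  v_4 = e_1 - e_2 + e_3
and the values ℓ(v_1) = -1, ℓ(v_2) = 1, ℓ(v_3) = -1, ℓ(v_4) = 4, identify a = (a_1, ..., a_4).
a = (1, -2, 1, 1)

Write a = (a_1, ..., a_4) in the standard basis. For each basis vector v_i, ℓ(v_i) = <v_i, a> is a linear equation in the a_j's. Collect the n equations into a matrix system V a = ℓ, where row i of V is v_i (expressed in the standard basis). Since V is invertible (lower-triangular with 1s on the diagonal, up to permutation), solve by back-substitution:
  V =
[[1, 1, 0, 0],
 [1, 0, 0, 0],
 [-1, 1, 1, 1],
 [1, -1, 1, 0]]
  V a = (-1, 1, -1, 4)
Solving gives a = (1, -2, 1, 1).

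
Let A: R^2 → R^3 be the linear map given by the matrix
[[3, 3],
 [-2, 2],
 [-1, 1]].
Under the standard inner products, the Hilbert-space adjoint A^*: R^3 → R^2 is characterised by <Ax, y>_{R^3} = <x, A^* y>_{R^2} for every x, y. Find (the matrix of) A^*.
A^* = A^T =
[[3, -2, -1],
 [3, 2, 1]]

For real matrices with standard dot products, the defining identity <Ax, y> = <x, A^* y> gives (Ax)^T y = x^T (A^*) y, i.e. x^T A^T y = x^T (A^*) y. Since this holds for all x, y, we must have A^* = A^T. Therefore
A^* =
[[3, -2, -1],
 [3, 2, 1]].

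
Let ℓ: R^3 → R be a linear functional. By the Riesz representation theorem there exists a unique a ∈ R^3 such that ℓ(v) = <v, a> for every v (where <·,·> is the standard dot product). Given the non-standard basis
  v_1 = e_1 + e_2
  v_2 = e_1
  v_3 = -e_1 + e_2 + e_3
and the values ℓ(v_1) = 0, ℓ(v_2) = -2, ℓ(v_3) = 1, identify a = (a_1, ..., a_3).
a = (-2, 2, -3)

Write a = (a_1, ..., a_3) in the standard basis. For each basis vector v_i, ℓ(v_i) = <v_i, a> is a linear equation in the a_j's. Collect the n equations into a matrix system V a = ℓ, where row i of V is v_i (expressed in the standard basis). Since V is invertible (lower-triangular with 1s on the diagonal, up to permutation), solve by back-substitution:
  V =
[[1, 1, 0],
 [1, 0, 0],
 [-1, 1, 1]]
  V a = (0, -2, 1)
Solving gives a = (-2, 2, -3).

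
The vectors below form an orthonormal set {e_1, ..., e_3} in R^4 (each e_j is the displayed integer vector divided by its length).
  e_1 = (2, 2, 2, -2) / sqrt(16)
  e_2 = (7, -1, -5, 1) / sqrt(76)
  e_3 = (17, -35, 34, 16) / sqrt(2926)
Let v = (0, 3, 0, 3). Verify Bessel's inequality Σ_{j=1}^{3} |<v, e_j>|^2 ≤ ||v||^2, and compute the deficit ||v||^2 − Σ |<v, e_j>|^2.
Σ |<v, e_j>|^2 = 171/154; ||v||^2 = 18; deficit = 2601/154

Write each e_j = u_j / sqrt(<u_j, u_j>) where u_j is the displayed integer vector. Then <v, e_j> = <v, u_j> / sqrt(<u_j, u_j>), so |<v, e_j>|^2 = <v, u_j>^2 / <u_j, u_j>.
Coefficients: <v, e_1> = 0/sqrt(16), <v, e_2> = 0/sqrt(76), <v, e_3> = -57/sqrt(2926).
Square and sum: Σ |<v, e_j>|^2 = 171/154.
Compute ||v||^2 = v·v = 18.
Deficit = 18 − 171/154 = 2601/154 ≥ 0, confirming Bessel's inequality. (The deficit equals ||v − Σ <v,e_j> e_j||^2, the squared distance from v to span{e_j}.)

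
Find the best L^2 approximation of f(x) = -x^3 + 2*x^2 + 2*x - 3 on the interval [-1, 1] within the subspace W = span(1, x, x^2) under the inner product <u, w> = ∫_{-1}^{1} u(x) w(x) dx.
g(x) = 2*x^2 + 7*x/5 - 3

The best approximation g ∈ W is the orthogonal projection of f onto W. Writing g = a_0 + a_1 x + a_2 x^2, the coefficients solve the normal equations G · a = b where
  G_{ij} = <φ_i, φ_j> and b_i = <f, φ_i>, with φ_0 = 1, φ_1 = x, φ_2 = x^2.
G =
  [2, 0, 2/3]
  [0, 2/3, 0]
  [2/3, 0, 2/5],
b = (-14/3, 14/15, -6/5).
Solving gives a_0 = -3, a_1 = 7/5, a_2 = 2, so
  g(x) = 2*x^2 + 7*x/5 - 3.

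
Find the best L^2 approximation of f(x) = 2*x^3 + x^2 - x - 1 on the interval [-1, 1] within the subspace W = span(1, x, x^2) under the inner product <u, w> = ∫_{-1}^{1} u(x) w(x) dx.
g(x) = x^2 + x/5 - 1

The best approximation g ∈ W is the orthogonal projection of f onto W. Writing g = a_0 + a_1 x + a_2 x^2, the coefficients solve the normal equations G · a = b where
  G_{ij} = <φ_i, φ_j> and b_i = <f, φ_i>, with φ_0 = 1, φ_1 = x, φ_2 = x^2.
G =
  [2, 0, 2/3]
  [0, 2/3, 0]
  [2/3, 0, 2/5],
b = (-4/3, 2/15, -4/15).
Solving gives a_0 = -1, a_1 = 1/5, a_2 = 1, so
  g(x) = x^2 + x/5 - 1.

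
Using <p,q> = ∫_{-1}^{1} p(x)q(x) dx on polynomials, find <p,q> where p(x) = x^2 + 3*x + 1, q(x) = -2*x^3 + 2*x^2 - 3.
<p,q> = -124/15

Expand the product: p(x)·q(x) = -2*x^5 - 4*x^4 + 4*x^3 - x^2 - 9*x - 3.
∫_{-1}^{1} of each monomial x^k gives [2/(k+1) if k even, 0 if k odd]. Integrating term-by-term (or equivalently evaluating the antiderivative F(x) = -x^6/3 - 4*x^5/5 + x^4 - x^3/3 - 9*x^2/2 - 3*x at the endpoints):
  F(1) − F(−1) = -239/30 − (3/10) = -124/15.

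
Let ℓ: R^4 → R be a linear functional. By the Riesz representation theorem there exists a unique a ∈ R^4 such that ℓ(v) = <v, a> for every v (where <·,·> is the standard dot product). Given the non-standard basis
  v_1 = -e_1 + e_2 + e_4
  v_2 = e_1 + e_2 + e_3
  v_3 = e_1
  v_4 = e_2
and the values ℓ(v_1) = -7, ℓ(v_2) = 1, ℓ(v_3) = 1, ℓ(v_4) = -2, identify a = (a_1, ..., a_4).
a = (1, -2, 2, -4)

Write a = (a_1, ..., a_4) in the standard basis. For each basis vector v_i, ℓ(v_i) = <v_i, a> is a linear equation in the a_j's. Collect the n equations into a matrix system V a = ℓ, where row i of V is v_i (expressed in the standard basis). Since V is invertible (lower-triangular with 1s on the diagonal, up to permutation), solve by back-substitution:
  V =
[[-1, 1, 0, 1],
 [1, 1, 1, 0],
 [1, 0, 0, 0],
 [0, 1, 0, 0]]
  V a = (-7, 1, 1, -2)
Solving gives a = (1, -2, 2, -4).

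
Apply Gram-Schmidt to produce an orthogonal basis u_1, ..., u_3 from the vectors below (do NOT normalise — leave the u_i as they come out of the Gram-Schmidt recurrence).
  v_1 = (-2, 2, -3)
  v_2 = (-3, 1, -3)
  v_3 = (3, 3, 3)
Orthogonal basis:
  u_1 = (-2, 2, -3)
  u_2 = (-1, -1, 0)
  u_3 = (-18/17, 18/17, 24/17)

Apply the Gram-Schmidt recurrence
  u_1 = v_1
  u_i = v_i − Σ_{j<i} ((v_i · u_j) / (u_j · u_j)) · u_j.

Step by step this gives:
  u_1 = (-2, 2, -3)
  u_2 = (-1, -1, 0)
  u_3 = (-18/17, 18/17, 24/17)

Orthogonality check:
  u_2 · u_1 = 0 (should be 0)
  u_3 · u_1 = 0 (should be 0)
  u_3 · u_2 = 0 (should be 0)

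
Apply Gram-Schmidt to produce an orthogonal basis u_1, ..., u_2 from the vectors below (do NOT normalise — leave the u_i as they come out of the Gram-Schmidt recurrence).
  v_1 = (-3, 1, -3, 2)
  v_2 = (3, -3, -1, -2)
Orthogonal basis:
  u_1 = (-3, 1, -3, 2)
  u_2 = (30/23, -56/23, -62/23, -20/23)

Apply the Gram-Schmidt recurrence
  u_1 = v_1
  u_i = v_i − Σ_{j<i} ((v_i · u_j) / (u_j · u_j)) · u_j.

Step by step this gives:
  u_1 = (-3, 1, -3, 2)
  u_2 = (30/23, -56/23, -62/23, -20/23)

Orthogonality check:
  u_2 · u_1 = 0 (should be 0)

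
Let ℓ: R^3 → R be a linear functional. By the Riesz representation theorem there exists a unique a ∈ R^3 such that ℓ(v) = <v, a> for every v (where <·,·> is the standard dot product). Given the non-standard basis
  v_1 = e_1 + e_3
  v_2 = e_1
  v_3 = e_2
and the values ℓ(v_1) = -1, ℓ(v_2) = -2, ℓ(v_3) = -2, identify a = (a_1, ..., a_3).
a = (-2, -2, 1)

Write a = (a_1, ..., a_3) in the standard basis. For each basis vector v_i, ℓ(v_i) = <v_i, a> is a linear equation in the a_j's. Collect the n equations into a matrix system V a = ℓ, where row i of V is v_i (expressed in the standard basis). Since V is invertible (lower-triangular with 1s on the diagonal, up to permutation), solve by back-substitution:
  V =
[[1, 0, 1],
 [1, 0, 0],
 [0, 1, 0]]
  V a = (-1, -2, -2)
Solving gives a = (-2, -2, 1).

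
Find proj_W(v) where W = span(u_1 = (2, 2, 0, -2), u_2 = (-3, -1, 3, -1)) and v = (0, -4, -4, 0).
proj_W(v) = (4/51, -4/3, -36/17, 140/51)

Set up U = [u_1 | ... | u_2] ∈ R^(4×2). The projector onto W = col(U) is P = U (U^T U)^(-1) U^T.
Compute U^T U =
  [12, -6]
  [-6, 20],
and U^T v = (-8, -8).
Solve U^T U · c = U^T v for the coefficients: c = (-52/51, -12/17). The projection is proj_W(v) = U c.
Check: (v - proj_W(v)) · u_1 = 0  (should be 0).
Check: (v - proj_W(v)) · u_2 = 0  (should be 0).
Result: proj_W(v) = (4/51, -4/3, -36/17, 140/51).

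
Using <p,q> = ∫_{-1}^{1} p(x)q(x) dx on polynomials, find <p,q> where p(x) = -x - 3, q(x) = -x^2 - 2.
<p,q> = 14

Expand the product: p(x)·q(x) = x^3 + 3*x^2 + 2*x + 6.
∫_{-1}^{1} of each monomial x^k gives [2/(k+1) if k even, 0 if k odd]. Integrating term-by-term (or equivalently evaluating the antiderivative F(x) = x^4/4 + x^3 + x^2 + 6*x at the endpoints):
  F(1) − F(−1) = 33/4 − (-23/4) = 14.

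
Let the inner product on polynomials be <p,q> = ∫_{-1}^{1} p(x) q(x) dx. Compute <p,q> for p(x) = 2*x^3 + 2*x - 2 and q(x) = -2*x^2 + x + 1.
<p,q> = 4/5

Expand the product: p(x)·q(x) = -4*x^5 + 2*x^4 - 2*x^3 + 6*x^2 - 2.
∫_{-1}^{1} of each monomial x^k gives [2/(k+1) if k even, 0 if k odd]. Integrating term-by-term (or equivalently evaluating the antiderivative F(x) = -2*x^6/3 + 2*x^5/5 - x^4/2 + 2*x^3 - 2*x at the endpoints):
  F(1) − F(−1) = -23/30 − (-47/30) = 4/5.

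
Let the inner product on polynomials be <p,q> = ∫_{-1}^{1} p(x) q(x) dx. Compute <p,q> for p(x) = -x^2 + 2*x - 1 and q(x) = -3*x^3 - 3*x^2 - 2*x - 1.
<p,q> = 4/5

Expand the product: p(x)·q(x) = 3*x^5 - 3*x^4 - x^3 + 1.
∫_{-1}^{1} of each monomial x^k gives [2/(k+1) if k even, 0 if k odd]. Integrating term-by-term (or equivalently evaluating the antiderivative F(x) = x^6/2 - 3*x^5/5 - x^4/4 + x at the endpoints):
  F(1) − F(−1) = 13/20 − (-3/20) = 4/5.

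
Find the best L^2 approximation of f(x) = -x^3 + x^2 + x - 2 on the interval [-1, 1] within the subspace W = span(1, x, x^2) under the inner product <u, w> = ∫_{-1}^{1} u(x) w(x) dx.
g(x) = x^2 + 2*x/5 - 2

The best approximation g ∈ W is the orthogonal projection of f onto W. Writing g = a_0 + a_1 x + a_2 x^2, the coefficients solve the normal equations G · a = b where
  G_{ij} = <φ_i, φ_j> and b_i = <f, φ_i>, with φ_0 = 1, φ_1 = x, φ_2 = x^2.
G =
  [2, 0, 2/3]
  [0, 2/3, 0]
  [2/3, 0, 2/5],
b = (-10/3, 4/15, -14/15).
Solving gives a_0 = -2, a_1 = 2/5, a_2 = 1, so
  g(x) = x^2 + 2*x/5 - 2.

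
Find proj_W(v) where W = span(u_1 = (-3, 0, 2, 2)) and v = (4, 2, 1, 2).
proj_W(v) = (18/17, 0, -12/17, -12/17)

Set up U = [u_1 | ... | u_1] ∈ R^(4×1). The projector onto W = col(U) is P = U (U^T U)^(-1) U^T.
Compute U^T U =
  [17],
and U^T v = (-6).
Solve U^T U · c = U^T v for the coefficients: c = (-6/17). The projection is proj_W(v) = U c.
Check: (v - proj_W(v)) · u_1 = 0  (should be 0).
Result: proj_W(v) = (18/17, 0, -12/17, -12/17).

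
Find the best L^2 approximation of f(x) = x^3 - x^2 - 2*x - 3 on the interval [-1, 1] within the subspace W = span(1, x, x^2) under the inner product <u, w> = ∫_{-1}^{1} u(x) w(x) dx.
g(x) = -x^2 - 7*x/5 - 3

The best approximation g ∈ W is the orthogonal projection of f onto W. Writing g = a_0 + a_1 x + a_2 x^2, the coefficients solve the normal equations G · a = b where
  G_{ij} = <φ_i, φ_j> and b_i = <f, φ_i>, with φ_0 = 1, φ_1 = x, φ_2 = x^2.
G =
  [2, 0, 2/3]
  [0, 2/3, 0]
  [2/3, 0, 2/5],
b = (-20/3, -14/15, -12/5).
Solving gives a_0 = -3, a_1 = -7/5, a_2 = -1, so
  g(x) = -x^2 - 7*x/5 - 3.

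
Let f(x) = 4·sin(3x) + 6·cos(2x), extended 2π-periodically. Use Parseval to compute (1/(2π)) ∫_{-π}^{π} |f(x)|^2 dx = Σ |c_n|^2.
Σ |c_n|^2 = 26

Expand |f|^2 and use orthogonality of {sin(nx), cos(mx)} on [-π, π]:
  ∫_{-π}^{π} sin(nx)^2 dx = π, ∫ cos(mx)^2 dx = π, and cross terms integrate to 0.
So ∫_{-π}^{π} f(x)^2 dx = 4^2 · π + 6^2 · π = (16 + 36)π.
Divide by 2π: (16 + 36)/2 = 26.
By Parseval, this equals Σ |c_n|^2.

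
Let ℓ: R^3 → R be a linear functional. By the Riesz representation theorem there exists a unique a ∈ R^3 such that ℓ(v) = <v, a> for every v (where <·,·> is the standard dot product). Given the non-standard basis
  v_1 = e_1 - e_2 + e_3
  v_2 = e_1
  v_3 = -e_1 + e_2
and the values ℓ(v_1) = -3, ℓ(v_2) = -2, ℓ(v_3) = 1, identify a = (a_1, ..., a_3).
a = (-2, -1, -2)

Write a = (a_1, ..., a_3) in the standard basis. For each basis vector v_i, ℓ(v_i) = <v_i, a> is a linear equation in the a_j's. Collect the n equations into a matrix system V a = ℓ, where row i of V is v_i (expressed in the standard basis). Since V is invertible (lower-triangular with 1s on the diagonal, up to permutation), solve by back-substitution:
  V =
[[1, -1, 1],
 [1, 0, 0],
 [-1, 1, 0]]
  V a = (-3, -2, 1)
Solving gives a = (-2, -1, -2).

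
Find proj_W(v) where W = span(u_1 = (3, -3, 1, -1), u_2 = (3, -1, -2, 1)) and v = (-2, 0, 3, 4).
proj_W(v) = (-130/73, 196/219, 161/219, -64/219)

Set up U = [u_1 | ... | u_2] ∈ R^(4×2). The projector onto W = col(U) is P = U (U^T U)^(-1) U^T.
Compute U^T U =
  [20, 9]
  [9, 15],
and U^T v = (-7, -8).
Solve U^T U · c = U^T v for the coefficients: c = (-11/73, -97/219). The projection is proj_W(v) = U c.
Check: (v - proj_W(v)) · u_1 = 0  (should be 0).
Check: (v - proj_W(v)) · u_2 = 0  (should be 0).
Result: proj_W(v) = (-130/73, 196/219, 161/219, -64/219).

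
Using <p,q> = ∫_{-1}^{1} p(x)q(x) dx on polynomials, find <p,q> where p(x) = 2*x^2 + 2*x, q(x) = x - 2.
<p,q> = -4/3

Expand the product: p(x)·q(x) = 2*x^3 - 2*x^2 - 4*x.
∫_{-1}^{1} of each monomial x^k gives [2/(k+1) if k even, 0 if k odd]. Integrating term-by-term (or equivalently evaluating the antiderivative F(x) = x^4/2 - 2*x^3/3 - 2*x^2 at the endpoints):
  F(1) − F(−1) = -13/6 − (-5/6) = -4/3.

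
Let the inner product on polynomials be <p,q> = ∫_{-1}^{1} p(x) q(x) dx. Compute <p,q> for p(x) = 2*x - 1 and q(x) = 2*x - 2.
<p,q> = 20/3

Expand the product: p(x)·q(x) = 4*x^2 - 6*x + 2.
∫_{-1}^{1} of each monomial x^k gives [2/(k+1) if k even, 0 if k odd]. Integrating term-by-term (or equivalently evaluating the antiderivative F(x) = 4*x^3/3 - 3*x^2 + 2*x at the endpoints):
  F(1) − F(−1) = 1/3 − (-19/3) = 20/3.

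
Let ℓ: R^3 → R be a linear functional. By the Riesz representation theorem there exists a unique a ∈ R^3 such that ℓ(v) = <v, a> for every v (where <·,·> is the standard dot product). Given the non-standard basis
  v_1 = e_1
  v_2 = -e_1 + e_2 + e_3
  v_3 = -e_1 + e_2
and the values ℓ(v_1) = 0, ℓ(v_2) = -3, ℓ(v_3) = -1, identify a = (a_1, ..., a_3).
a = (0, -1, -2)

Write a = (a_1, ..., a_3) in the standard basis. For each basis vector v_i, ℓ(v_i) = <v_i, a> is a linear equation in the a_j's. Collect the n equations into a matrix system V a = ℓ, where row i of V is v_i (expressed in the standard basis). Since V is invertible (lower-triangular with 1s on the diagonal, up to permutation), solve by back-substitution:
  V =
[[1, 0, 0],
 [-1, 1, 1],
 [-1, 1, 0]]
  V a = (0, -3, -1)
Solving gives a = (0, -1, -2).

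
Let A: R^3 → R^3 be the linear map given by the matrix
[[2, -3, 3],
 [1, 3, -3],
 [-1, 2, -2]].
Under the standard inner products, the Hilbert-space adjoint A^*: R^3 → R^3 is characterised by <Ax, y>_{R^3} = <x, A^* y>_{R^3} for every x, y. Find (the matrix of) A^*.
A^* = A^T =
[[2, 1, -1],
 [-3, 3, 2],
 [3, -3, -2]]

For real matrices with standard dot products, the defining identity <Ax, y> = <x, A^* y> gives (Ax)^T y = x^T (A^*) y, i.e. x^T A^T y = x^T (A^*) y. Since this holds for all x, y, we must have A^* = A^T. Therefore
A^* =
[[2, 1, -1],
 [-3, 3, 2],
 [3, -3, -2]].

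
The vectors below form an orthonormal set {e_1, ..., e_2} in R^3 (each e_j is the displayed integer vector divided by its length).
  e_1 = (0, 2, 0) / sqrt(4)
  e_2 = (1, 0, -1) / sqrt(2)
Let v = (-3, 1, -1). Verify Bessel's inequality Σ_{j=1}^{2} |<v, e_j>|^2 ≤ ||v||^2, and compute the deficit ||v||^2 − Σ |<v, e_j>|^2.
Σ |<v, e_j>|^2 = 3; ||v||^2 = 11; deficit = 8

Write each e_j = u_j / sqrt(<u_j, u_j>) where u_j is the displayed integer vector. Then <v, e_j> = <v, u_j> / sqrt(<u_j, u_j>), so |<v, e_j>|^2 = <v, u_j>^2 / <u_j, u_j>.
Coefficients: <v, e_1> = 2/sqrt(4), <v, e_2> = -2/sqrt(2).
Square and sum: Σ |<v, e_j>|^2 = 3.
Compute ||v||^2 = v·v = 11.
Deficit = 11 − 3 = 8 ≥ 0, confirming Bessel's inequality. (The deficit equals ||v − Σ <v,e_j> e_j||^2, the squared distance from v to span{e_j}.)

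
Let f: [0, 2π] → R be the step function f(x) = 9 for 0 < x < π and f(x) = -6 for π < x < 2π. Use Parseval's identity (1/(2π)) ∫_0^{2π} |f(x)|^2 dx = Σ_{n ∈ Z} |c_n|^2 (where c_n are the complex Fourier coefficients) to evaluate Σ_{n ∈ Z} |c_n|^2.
Σ |c_n|^2 = 117/2

Parseval equates the L^2 energy of f (normalised by 1/(2π)) with the ℓ^2 sum of its Fourier coefficients: (1/(2π)) ∫_0^{2π} |f|^2 = Σ |c_n|^2.
Compute the left side: (1/(2π)) [∫_0^π 9^2 dx + ∫_π^{2π} (-6)^2 dx] = (1/(2π)) · (81π + 36π) = (81 + 36)/2 = 117/2.
So Σ_{n ∈ Z} |c_n|^2 = 117/2.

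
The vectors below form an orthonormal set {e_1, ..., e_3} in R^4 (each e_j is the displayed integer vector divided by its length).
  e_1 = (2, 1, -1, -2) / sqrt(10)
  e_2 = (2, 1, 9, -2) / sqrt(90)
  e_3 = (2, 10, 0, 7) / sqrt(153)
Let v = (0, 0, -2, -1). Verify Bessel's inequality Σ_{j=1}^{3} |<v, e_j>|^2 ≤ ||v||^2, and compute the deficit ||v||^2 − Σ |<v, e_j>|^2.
Σ |<v, e_j>|^2 = 81/17; ||v||^2 = 5; deficit = 4/17

Write each e_j = u_j / sqrt(<u_j, u_j>) where u_j is the displayed integer vector. Then <v, e_j> = <v, u_j> / sqrt(<u_j, u_j>), so |<v, e_j>|^2 = <v, u_j>^2 / <u_j, u_j>.
Coefficients: <v, e_1> = 4/sqrt(10), <v, e_2> = -16/sqrt(90), <v, e_3> = -7/sqrt(153).
Square and sum: Σ |<v, e_j>|^2 = 81/17.
Compute ||v||^2 = v·v = 5.
Deficit = 5 − 81/17 = 4/17 ≥ 0, confirming Bessel's inequality. (The deficit equals ||v − Σ <v,e_j> e_j||^2, the squared distance from v to span{e_j}.)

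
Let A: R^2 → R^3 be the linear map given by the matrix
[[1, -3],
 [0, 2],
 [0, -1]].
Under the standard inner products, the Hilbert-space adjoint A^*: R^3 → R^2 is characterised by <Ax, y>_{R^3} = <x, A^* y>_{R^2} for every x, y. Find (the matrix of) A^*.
A^* = A^T =
[[1, 0, 0],
 [-3, 2, -1]]

For real matrices with standard dot products, the defining identity <Ax, y> = <x, A^* y> gives (Ax)^T y = x^T (A^*) y, i.e. x^T A^T y = x^T (A^*) y. Since this holds for all x, y, we must have A^* = A^T. Therefore
A^* =
[[1, 0, 0],
 [-3, 2, -1]].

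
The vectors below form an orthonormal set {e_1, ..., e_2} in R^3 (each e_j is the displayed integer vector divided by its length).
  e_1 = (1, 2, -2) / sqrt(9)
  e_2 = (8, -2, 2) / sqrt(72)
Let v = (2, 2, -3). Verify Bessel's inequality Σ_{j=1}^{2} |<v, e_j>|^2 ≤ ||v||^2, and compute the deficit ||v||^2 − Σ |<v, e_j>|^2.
Σ |<v, e_j>|^2 = 33/2; ||v||^2 = 17; deficit = 1/2

Write each e_j = u_j / sqrt(<u_j, u_j>) where u_j is the displayed integer vector. Then <v, e_j> = <v, u_j> / sqrt(<u_j, u_j>), so |<v, e_j>|^2 = <v, u_j>^2 / <u_j, u_j>.
Coefficients: <v, e_1> = 12/sqrt(9), <v, e_2> = 6/sqrt(72).
Square and sum: Σ |<v, e_j>|^2 = 33/2.
Compute ||v||^2 = v·v = 17.
Deficit = 17 − 33/2 = 1/2 ≥ 0, confirming Bessel's inequality. (The deficit equals ||v − Σ <v,e_j> e_j||^2, the squared distance from v to span{e_j}.)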